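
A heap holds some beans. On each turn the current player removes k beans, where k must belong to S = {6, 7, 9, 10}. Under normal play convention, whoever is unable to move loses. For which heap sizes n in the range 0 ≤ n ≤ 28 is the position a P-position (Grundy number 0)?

0, 1, 2, 3, 4, 5, 16, 17, 18, 19, 20, 21

G(0) = 0
G(1) = mex{} = 0
G(2) = mex{} = 0
G(3) = mex{} = 0
G(4) = mex{} = 0
G(5) = mex{} = 0
G(6) = mex{0} = 1
G(7) = mex{0,0} = 1
G(8) = mex{0,0} = 1
G(9) = mex{0,0,0} = 1
G(10) = mex{0,0,0,0} = 1
G(11) = mex{0,0,0,0} = 1
G(12) = mex{1,0,0,0} = 2
G(13) = mex{1,1,0,0} = 2
G(14) = mex{1,1,0,0} = 2
G(15) = mex{1,1,1,0} = 2
G(16) = mex{1,1,1,1} = 0
G(17) = mex{1,1,1,1} = 0
G(18) = mex{2,1,1,1} = 0
G(19) = mex{2,2,1,1} = 0
G(20) = mex{2,2,1,1} = 0
G(21) = mex{2,2,2,1} = 0
G(22) = mex{0,2,2,2} = 1
G(23) = mex{0,0,2,2} = 1
G(24) = mex{0,0,2,2} = 1
G(25) = mex{0,0,0,2} = 1
G(26) = mex{0,0,0,0} = 1
G(27) = mex{0,0,0,0} = 1
G(28) = mex{1,0,0,0} = 2
P-positions are exactly the n with G(n) = 0.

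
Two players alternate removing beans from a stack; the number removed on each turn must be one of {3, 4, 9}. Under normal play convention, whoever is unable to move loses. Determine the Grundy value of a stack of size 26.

n :  0  1  2  3  4  5  6  7  8  9 10 11 12 13 14 15 16 17 18 19 20 21 22 23 24 25 26
G :  0  0  0  1  1  1  2  0  0  3  1  1  2  0  0  0  1  1  1  2  0  0  3  1  1  2  0

0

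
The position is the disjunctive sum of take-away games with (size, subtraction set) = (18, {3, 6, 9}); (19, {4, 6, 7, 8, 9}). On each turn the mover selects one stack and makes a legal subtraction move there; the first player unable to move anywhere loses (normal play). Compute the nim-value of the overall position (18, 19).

3

Stack A, S = {3, 6, 9}:
n :  0  1  2  3  4  5  6  7  8  9 10 11 12 13 14 15 16 17 18
G :  0  0  0  1  1  1  2  2  2  3  3  3  0  0  0  1  1  1  2
G_A(18) = 2.
Stack B, S = {4, 6, 7, 8, 9}:
n :  0  1  2  3  4  5  6  7  8  9 10 11 12 13 14 15 16 17 18 19
G :  0  0  0  0  1  1  1  1  2  2  2  2  3  0  0  0  0  1  1  1
G_B(19) = 1.
Combined Grundy value = 2 ⊕ 1 = 3.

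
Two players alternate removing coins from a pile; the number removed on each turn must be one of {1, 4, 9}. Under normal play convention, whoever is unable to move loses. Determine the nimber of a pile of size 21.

1

G(0) = 0
G(1) = mex{0} = 1
G(2) = mex{1} = 0
G(3) = mex{0} = 1
G(4) = mex{1,0} = 2
G(5) = mex{2,1} = 0
G(6) = mex{0,0} = 1
G(7) = mex{1,1} = 0
G(8) = mex{0,2} = 1
G(9) = mex{1,0,0} = 2
G(10) = mex{2,1,1} = 0
G(11) = mex{0,0,0} = 1
G(12) = mex{1,1,1} = 0
G(13) = mex{0,2,2} = 1
G(14) = mex{1,0,0} = 2
G(15) = mex{2,1,1} = 0
G(16) = mex{0,0,0} = 1
G(17) = mex{1,1,1} = 0
G(18) = mex{0,2,2} = 1
G(19) = mex{1,0,0} = 2
G(20) = mex{2,1,1} = 0
G(21) = mex{0,0,0} = 1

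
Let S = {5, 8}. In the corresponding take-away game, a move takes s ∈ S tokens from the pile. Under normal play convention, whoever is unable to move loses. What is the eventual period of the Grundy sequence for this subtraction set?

13

n :  0  1  2  3  4  5  6  7  8  9 10 11 12 13 14 15 16 17 18 19 20 21 22 23 24 25 26 27
G :  0  0  0  0  0  1  1  1  1  1  2  2  2  0  0  0  0  0  1  1  1  1  1  2  2  2  0  0
G(n+13) = G(n) holds for n = 0,…,7 (a full window of length max(S) = 8), so the sequence is purely periodic with period 13.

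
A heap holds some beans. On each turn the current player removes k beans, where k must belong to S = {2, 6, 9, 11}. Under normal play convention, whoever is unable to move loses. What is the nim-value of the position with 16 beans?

2

G(0) = 0
G(1) = mex{} = 0
G(2) = mex{0} = 1
G(3) = mex{0} = 1
G(4) = mex{1} = 0
G(5) = mex{1} = 0
G(6) = mex{0,0} = 1
G(7) = mex{0,0} = 1
G(8) = mex{1,1} = 0
G(9) = mex{1,1,0} = 2
G(10) = mex{0,0,0} = 1
G(11) = mex{2,0,1,0} = 3
G(12) = mex{1,1,1,0} = 2
G(13) = mex{3,1,0,1} = 2
G(14) = mex{2,0,0,1} = 3
G(15) = mex{2,2,1,0} = 3
G(16) = mex{3,1,1,0} = 2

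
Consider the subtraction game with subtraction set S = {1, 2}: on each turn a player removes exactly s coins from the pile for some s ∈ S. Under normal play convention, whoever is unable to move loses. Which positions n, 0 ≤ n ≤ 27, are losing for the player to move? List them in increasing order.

0, 3, 6, 9, 12, 15, 18, 21, 24, 27

n :  0  1  2  3  4  5  6  7  8  9 10 11 12 13 14 15 16 17 18 19 20 21 22 23 24 25 26 27
G :  0  1  2  0  1  2  0  1  2  0  1  2  0  1  2  0  1  2  0  1  2  0  1  2  0  1  2  0
P-positions are exactly the n with G(n) = 0.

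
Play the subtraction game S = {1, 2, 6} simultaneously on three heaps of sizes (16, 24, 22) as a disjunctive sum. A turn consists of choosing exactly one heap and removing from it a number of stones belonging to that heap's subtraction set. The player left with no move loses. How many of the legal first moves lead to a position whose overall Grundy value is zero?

2

All heaps use S = {1, 2, 6}:
n :  0  1  2  3  4  5  6  7  8  9 10 11 12 13 14 15 16 17 18 19 20 21 22 23 24
G :  0  1  2  0  1  2  3  0  1  2  0  1  2  3  0  1  2  0  1  2  3  0  1  2  0
Heap A: G(16) = 2.
Heap B: G(24) = 0.
Heap C: G(22) = 1.
Combined Grundy value = 2 ⊕ 0 ⊕ 1 = 3.
A winning move leaves total XOR = 0, i.e. changes one component's Grundy value g to g ⊕ X where X is the current total.
Heap A: need g' = 2⊕3 = 1. Options: 16−1→G=1, 16−2→G=0, 16−6→G=0. Hits: 1.
Heap B: need g' = 0⊕3 = 3. Options: 24−1→G=2, 24−2→G=1, 24−6→G=1. Hits: 0.
Heap C: need g' = 1⊕3 = 2. Options: 22−1→G=0, 22−2→G=3, 22−6→G=2. Hits: 1.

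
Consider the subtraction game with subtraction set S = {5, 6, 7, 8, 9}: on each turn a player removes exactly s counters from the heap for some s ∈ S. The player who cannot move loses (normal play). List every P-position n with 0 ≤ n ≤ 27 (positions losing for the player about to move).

n :  0  1  2  3  4  5  6  7  8  9 10 11 12 13 14 15 16 17 18 19 20 21 22 23 24 25 26 27
G :  0  0  0  0  0  1  1  1  1  1  2  2  2  2  0  0  0  0  0  1  1  1  1  1  2  2  2  2
P-positions are exactly the n with G(n) = 0.

0, 1, 2, 3, 4, 14, 15, 16, 17, 18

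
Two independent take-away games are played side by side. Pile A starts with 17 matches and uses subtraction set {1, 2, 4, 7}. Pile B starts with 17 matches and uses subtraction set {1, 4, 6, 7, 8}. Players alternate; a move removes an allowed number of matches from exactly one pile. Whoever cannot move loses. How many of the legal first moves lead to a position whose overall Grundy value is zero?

Pile A, S = {1, 2, 4, 7}:
n :  0  1  2  3  4  5  6  7  8  9 10 11 12 13 14 15 16 17
G :  0  1  2  0  1  2  0  1  2  0  1  2  0  1  2  0  1  2
G_A(17) = 2.
Pile B, S = {1, 4, 6, 7, 8}:
G(0) = 0
G(1) = mex{0} = 1
G(2) = mex{1} = 0
G(3) = mex{0} = 1
G(4) = mex{1,0} = 2
G(5) = mex{2,1} = 0
G(6) = mex{0,0,0} = 1
G(7) = mex{1,1,1,0} = 2
G(8) = mex{2,2,0,1,0} = 3
G(9) = mex{3,0,1,0,1} = 2
G(10) = mex{2,1,2,1,0} = 3
G(11) = mex{3,2,0,2,1} = 4
G(12) = mex{4,3,1,0,2} = 5
G(13) = mex{5,2,2,1,0} = 3
G(14) = mex{3,3,3,2,1} = 0
G(15) = mex{0,4,2,3,2} = 1
G(16) = mex{1,5,3,2,3} = 0
G(17) = mex{0,3,4,3,2} = 1
G_B(17) = 1.
Combined Grundy value = 2 ⊕ 1 = 3.
A winning move leaves total XOR = 0, i.e. changes one component's Grundy value g to g ⊕ X where X is the current total.
Pile A: need g' = 2⊕3 = 1. Options: 17−1→G=1, 17−2→G=0, 17−4→G=1, 17−7→G=1. Hits: 3.
Pile B: need g' = 1⊕3 = 2. Options: 17−1→G=0, 17−4→G=3, 17−6→G=4, 17−7→G=3, 17−8→G=2. Hits: 1.

4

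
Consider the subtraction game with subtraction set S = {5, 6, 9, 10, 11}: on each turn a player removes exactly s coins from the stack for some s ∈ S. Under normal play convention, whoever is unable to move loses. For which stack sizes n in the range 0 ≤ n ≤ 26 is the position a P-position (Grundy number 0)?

G(0) = 0
G(1) = mex{} = 0
G(2) = mex{} = 0
G(3) = mex{} = 0
G(4) = mex{} = 0
G(5) = mex{0} = 1
G(6) = mex{0,0} = 1
G(7) = mex{0,0} = 1
G(8) = mex{0,0} = 1
G(9) = mex{0,0,0} = 1
G(10) = mex{1,0,0,0} = 2
G(11) = mex{1,1,0,0,0} = 2
G(12) = mex{1,1,0,0,0} = 2
G(13) = mex{1,1,0,0,0} = 2
G(14) = mex{1,1,1,0,0} = 2
G(15) = mex{2,1,1,1,0} = 3
G(16) = mex{2,2,1,1,1} = 0
G(17) = mex{2,2,1,1,1} = 0
G(18) = mex{2,2,1,1,1} = 0
G(19) = mex{2,2,2,1,1} = 0
G(20) = mex{3,2,2,2,1} = 0
G(21) = mex{0,3,2,2,2} = 1
G(22) = mex{0,0,2,2,2} = 1
G(23) = mex{0,0,2,2,2} = 1
G(24) = mex{0,0,3,2,2} = 1
G(25) = mex{0,0,0,3,2} = 1
G(26) = mex{1,0,0,0,3} = 2
P-positions are exactly the n with G(n) = 0.

0, 1, 2, 3, 4, 16, 17, 18, 19, 20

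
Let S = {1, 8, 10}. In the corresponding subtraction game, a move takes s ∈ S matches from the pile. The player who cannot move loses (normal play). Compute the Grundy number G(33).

0

G(0) = 0
G(1) = mex{0} = 1
G(2) = mex{1} = 0
G(3) = mex{0} = 1
G(4) = mex{1} = 0
G(5) = mex{0} = 1
G(6) = mex{1} = 0
G(7) = mex{0} = 1
G(8) = mex{1,0} = 2
G(9) = mex{2,1} = 0
G(10) = mex{0,0,0} = 1
G(11) = mex{1,1,1} = 0
G(12) = mex{0,0,0} = 1
G(13) = mex{1,1,1} = 0
G(14) = mex{0,0,0} = 1
G(15) = mex{1,1,1} = 0
G(16) = mex{0,2,0} = 1
G(17) = mex{1,0,1} = 2
G(18) = mex{2,1,2} = 0
G(19) = mex{0,0,0} = 1
G(20) = mex{1,1,1} = 0
G(21) = mex{0,0,0} = 1
G(22) = mex{1,1,1} = 0
G(23) = mex{0,0,0} = 1
G(24) = mex{1,1,1} = 0
G(25) = mex{0,2,0} = 1
G(26) = mex{1,0,1} = 2
G(27) = mex{2,1,2} = 0
G(28) = mex{0,0,0} = 1
G(29) = mex{1,1,1} = 0
G(30) = mex{0,0,0} = 1
G(31) = mex{1,1,1} = 0
G(32) = mex{0,0,0} = 1
G(33) = mex{1,1,1} = 0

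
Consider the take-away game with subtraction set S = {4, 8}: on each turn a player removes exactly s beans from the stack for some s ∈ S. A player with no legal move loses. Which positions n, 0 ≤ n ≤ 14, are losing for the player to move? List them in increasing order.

0, 1, 2, 3, 12, 13, 14

G(0) = 0
G(1) = mex{} = 0
G(2) = mex{} = 0
G(3) = mex{} = 0
G(4) = mex{0} = 1
G(5) = mex{0} = 1
G(6) = mex{0} = 1
G(7) = mex{0} = 1
G(8) = mex{1,0} = 2
G(9) = mex{1,0} = 2
G(10) = mex{1,0} = 2
G(11) = mex{1,0} = 2
G(12) = mex{2,1} = 0
G(13) = mex{2,1} = 0
G(14) = mex{2,1} = 0
P-positions are exactly the n with G(n) = 0.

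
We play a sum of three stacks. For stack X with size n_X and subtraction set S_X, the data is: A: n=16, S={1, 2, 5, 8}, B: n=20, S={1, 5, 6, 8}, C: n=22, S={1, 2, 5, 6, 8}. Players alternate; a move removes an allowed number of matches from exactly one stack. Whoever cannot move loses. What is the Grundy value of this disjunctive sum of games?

Stack A, S = {1, 2, 5, 8}:
G(0) = 0
G(1) = mex{0} = 1
G(2) = mex{1,0} = 2
G(3) = mex{2,1} = 0
G(4) = mex{0,2} = 1
G(5) = mex{1,0,0} = 2
G(6) = mex{2,1,1} = 0
G(7) = mex{0,2,2} = 1
G(8) = mex{1,0,0,0} = 2
G(9) = mex{2,1,1,1} = 0
G(10) = mex{0,2,2,2} = 1
G(11) = mex{1,0,0,0} = 2
G(12) = mex{2,1,1,1} = 0
G(13) = mex{0,2,2,2} = 1
G(14) = mex{1,0,0,0} = 2
G(15) = mex{2,1,1,1} = 0
G(16) = mex{0,2,2,2} = 1
G_A(16) = 1.
Stack B, S = {1, 5, 6, 8}:
n :  0  1  2  3  4  5  6  7  8  9 10 11 12 13 14 15 16 17 18 19 20
G :  0  1  0  1  0  1  2  3  2  3  2  0  1  0  1  0  1  2  3  2  3
G_B(20) = 3.
Stack C, S = {1, 2, 5, 6, 8}:
n :  0  1  2  3  4  5  6  7  8  9 10 11 12 13 14 15 16 17 18 19 20 21 22
G :  0  1  2  0  1  2  3  0  1  2  0  1  2  3  0  1  2  0  1  2  3  0  1
G_C(22) = 1.
Combined Grundy value = 1 ⊕ 3 ⊕ 1 = 3.

3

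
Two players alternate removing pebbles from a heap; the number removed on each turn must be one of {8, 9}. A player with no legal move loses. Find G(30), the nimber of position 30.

n :  0  1  2  3  4  5  6  7  8  9 10 11 12 13 14 15 16 17 18 19 20 21 22 23 24 25 26 27 28 29 30
G :  0  0  0  0  0  0  0  0  1  1  1  1  1  1  1  1  2  0  0  0  0  0  0  0  0  1  1  1  1  1  1

1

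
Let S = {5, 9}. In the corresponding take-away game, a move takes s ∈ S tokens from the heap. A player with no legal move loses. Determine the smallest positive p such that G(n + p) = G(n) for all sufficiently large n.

G(0) = 0
G(1) = mex{} = 0
G(2) = mex{} = 0
G(3) = mex{} = 0
G(4) = mex{} = 0
G(5) = mex{0} = 1
G(6) = mex{0} = 1
G(7) = mex{0} = 1
G(8) = mex{0} = 1
G(9) = mex{0,0} = 1
G(10) = mex{1,0} = 2
G(11) = mex{1,0} = 2
G(12) = mex{1,0} = 2
G(13) = mex{1,0} = 2
G(14) = mex{1,1} = 0
G(15) = mex{2,1} = 0
G(16) = mex{2,1} = 0
G(17) = mex{2,1} = 0
G(18) = mex{2,1} = 0
G(19) = mex{0,2} = 1
G(20) = mex{0,2} = 1
G(21) = mex{0,2} = 1
G(22) = mex{0,2} = 1
G(23) = mex{0,0} = 1
G(24) = mex{1,0} = 2
G(25) = mex{1,0} = 2
G(26) = mex{1,0} = 2
G(27) = mex{1,0} = 2
G(28) = mex{1,1} = 0
G(29) = mex{2,1} = 0
G(n+14) = G(n) holds for n = 0,…,8 (a full window of length max(S) = 9), so the sequence is purely periodic with period 14.

14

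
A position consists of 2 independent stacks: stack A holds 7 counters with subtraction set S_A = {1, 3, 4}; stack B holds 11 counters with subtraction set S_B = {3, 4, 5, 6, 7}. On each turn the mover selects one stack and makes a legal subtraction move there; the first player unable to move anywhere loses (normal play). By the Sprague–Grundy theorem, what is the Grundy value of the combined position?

0

Stack A, S = {1, 3, 4}:
n : 0 1 2 3 4 5 6 7
G : 0 1 0 1 2 3 2 0
G_A(7) = 0.
Stack B, S = {3, 4, 5, 6, 7}:
n :  0  1  2  3  4  5  6  7  8  9 10 11
G :  0  0  0  1  1  1  2  2  2  3  0  0
G_B(11) = 0.
Combined Grundy value = 0 ⊕ 0 = 0.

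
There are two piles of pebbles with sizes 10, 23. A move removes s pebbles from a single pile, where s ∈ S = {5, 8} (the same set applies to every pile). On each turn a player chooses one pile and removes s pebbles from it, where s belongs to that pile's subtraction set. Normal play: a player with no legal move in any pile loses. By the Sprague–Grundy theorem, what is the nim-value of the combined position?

All piles use S = {5, 8}:
G(0) = 0
G(1) = mex{} = 0
G(2) = mex{} = 0
G(3) = mex{} = 0
G(4) = mex{} = 0
G(5) = mex{0} = 1
G(6) = mex{0} = 1
G(7) = mex{0} = 1
G(8) = mex{0,0} = 1
G(9) = mex{0,0} = 1
G(10) = mex{1,0} = 2
G(11) = mex{1,0} = 2
G(12) = mex{1,0} = 2
G(13) = mex{1,1} = 0
G(14) = mex{1,1} = 0
G(15) = mex{2,1} = 0
G(16) = mex{2,1} = 0
G(17) = mex{2,1} = 0
G(18) = mex{0,2} = 1
G(19) = mex{0,2} = 1
G(20) = mex{0,2} = 1
G(21) = mex{0,0} = 1
G(22) = mex{0,0} = 1
G(23) = mex{1,0} = 2
Pile A: G(10) = 2.
Pile B: G(23) = 2.
Combined Grundy value = 2 ⊕ 2 = 0.

0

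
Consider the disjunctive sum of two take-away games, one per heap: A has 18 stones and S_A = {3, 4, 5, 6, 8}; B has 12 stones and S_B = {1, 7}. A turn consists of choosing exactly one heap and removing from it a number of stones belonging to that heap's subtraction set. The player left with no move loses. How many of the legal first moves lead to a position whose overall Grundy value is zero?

2

Heap A, S = {3, 4, 5, 6, 8}:
G(0) = 0
G(1) = mex{} = 0
G(2) = mex{} = 0
G(3) = mex{0} = 1
G(4) = mex{0,0} = 1
G(5) = mex{0,0,0} = 1
G(6) = mex{1,0,0,0} = 2
G(7) = mex{1,1,0,0} = 2
G(8) = mex{1,1,1,0,0} = 2
G(9) = mex{2,1,1,1,0} = 3
G(10) = mex{2,2,1,1,0} = 3
G(11) = mex{2,2,2,1,1} = 0
G(12) = mex{3,2,2,2,1} = 0
G(13) = mex{3,3,2,2,1} = 0
G(14) = mex{0,3,3,2,2} = 1
G(15) = mex{0,0,3,3,2} = 1
G(16) = mex{0,0,0,3,2} = 1
G(17) = mex{1,0,0,0,3} = 2
G(18) = mex{1,1,0,0,3} = 2
G_A(18) = 2.
Heap B, S = {1, 7}:
G(0) = 0
G(1) = mex{0} = 1
G(2) = mex{1} = 0
G(3) = mex{0} = 1
G(4) = mex{1} = 0
G(5) = mex{0} = 1
G(6) = mex{1} = 0
G(7) = mex{0,0} = 1
G(8) = mex{1,1} = 0
G(9) = mex{0,0} = 1
G(10) = mex{1,1} = 0
G(11) = mex{0,0} = 1
G(12) = mex{1,1} = 0
G_B(12) = 0.
Combined Grundy value = 2 ⊕ 0 = 2.
A winning move leaves total XOR = 0, i.e. changes one component's Grundy value g to g ⊕ X where X is the current total.
Heap A: need g' = 2⊕2 = 0. Options: 18−3→G=1, 18−4→G=1, 18−5→G=0, 18−6→G=0, 18−8→G=3. Hits: 2.
Heap B: need g' = 0⊕2 = 2. Options: 12−1→G=1, 12−7→G=1. Hits: 0.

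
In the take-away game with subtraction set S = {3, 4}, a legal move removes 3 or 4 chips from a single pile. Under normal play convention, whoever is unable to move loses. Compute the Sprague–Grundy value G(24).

G(0) = 0
G(1) = mex{} = 0
G(2) = mex{} = 0
G(3) = mex{0} = 1
G(4) = mex{0,0} = 1
G(5) = mex{0,0} = 1
G(6) = mex{1,0} = 2
G(7) = mex{1,1} = 0
G(8) = mex{1,1} = 0
G(9) = mex{2,1} = 0
G(10) = mex{0,2} = 1
G(11) = mex{0,0} = 1
G(12) = mex{0,0} = 1
G(13) = mex{1,0} = 2
G(14) = mex{1,1} = 0
G(15) = mex{1,1} = 0
G(16) = mex{2,1} = 0
G(17) = mex{0,2} = 1
G(18) = mex{0,0} = 1
G(19) = mex{0,0} = 1
G(20) = mex{1,0} = 2
G(21) = mex{1,1} = 0
G(22) = mex{1,1} = 0
G(23) = mex{2,1} = 0
G(24) = mex{0,2} = 1

1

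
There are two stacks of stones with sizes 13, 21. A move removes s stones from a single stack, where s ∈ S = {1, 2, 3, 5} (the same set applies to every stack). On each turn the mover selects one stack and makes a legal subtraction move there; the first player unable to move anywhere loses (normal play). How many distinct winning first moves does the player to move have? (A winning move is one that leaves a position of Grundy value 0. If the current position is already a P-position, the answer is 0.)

0

All stacks use S = {1, 2, 3, 5}:
n :  0  1  2  3  4  5  6  7  8  9 10 11 12 13 14 15 16 17 18 19 20 21
G :  0  1  2  3  0  1  2  3  0  1  2  3  0  1  2  3  0  1  2  3  0  1
Stack A: G(13) = 1.
Stack B: G(21) = 1.
Combined Grundy value = 1 ⊕ 1 = 0.
A winning move leaves total XOR = 0, i.e. changes one component's Grundy value g to g ⊕ X where X is the current total.
Stack A: target g' = 1⊕0 = 1, but every legal move changes the Grundy value (mex property), so 0 moves.
Stack B: target g' = 1⊕0 = 1, but every legal move changes the Grundy value (mex property), so 0 moves.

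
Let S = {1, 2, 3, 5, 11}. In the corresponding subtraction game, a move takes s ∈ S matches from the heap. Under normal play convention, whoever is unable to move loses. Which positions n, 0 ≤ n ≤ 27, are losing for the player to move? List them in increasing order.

0, 4, 8, 12, 16, 20, 24

n :  0  1  2  3  4  5  6  7  8  9 10 11 12 13 14 15 16 17 18 19 20 21 22 23 24 25 26 27
G :  0  1  2  3  0  1  2  3  0  1  2  3  0  1  2  3  0  1  2  3  0  1  2  3  0  1  2  3
P-positions are exactly the n with G(n) = 0.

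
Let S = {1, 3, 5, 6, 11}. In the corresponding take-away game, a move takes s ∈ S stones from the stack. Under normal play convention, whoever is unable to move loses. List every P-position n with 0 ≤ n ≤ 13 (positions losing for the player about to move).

0, 2, 4, 12

n :  0  1  2  3  4  5  6  7  8  9 10 11 12 13
G :  0  1  0  1  0  1  2  3  2  3  2  3  0  1
P-positions are exactly the n with G(n) = 0.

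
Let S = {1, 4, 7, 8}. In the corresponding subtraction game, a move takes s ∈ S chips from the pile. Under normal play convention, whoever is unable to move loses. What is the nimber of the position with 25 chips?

0

G(0) = 0
G(1) = mex{0} = 1
G(2) = mex{1} = 0
G(3) = mex{0} = 1
G(4) = mex{1,0} = 2
G(5) = mex{2,1} = 0
G(6) = mex{0,0} = 1
G(7) = mex{1,1,0} = 2
G(8) = mex{2,2,1,0} = 3
G(9) = mex{3,0,0,1} = 2
G(10) = mex{2,1,1,0} = 3
G(11) = mex{3,2,2,1} = 0
G(12) = mex{0,3,0,2} = 1
G(13) = mex{1,2,1,0} = 3
G(14) = mex{3,3,2,1} = 0
G(15) = mex{0,0,3,2} = 1
G(16) = mex{1,1,2,3} = 0
G(17) = mex{0,3,3,2} = 1
G(18) = mex{1,0,0,3} = 2
G(19) = mex{2,1,1,0} = 3
G(20) = mex{3,0,3,1} = 2
G(21) = mex{2,1,0,3} = 4
G(22) = mex{4,2,1,0} = 3
G(23) = mex{3,3,0,1} = 2
G(24) = mex{2,2,1,0} = 3
G(25) = mex{3,4,2,1} = 0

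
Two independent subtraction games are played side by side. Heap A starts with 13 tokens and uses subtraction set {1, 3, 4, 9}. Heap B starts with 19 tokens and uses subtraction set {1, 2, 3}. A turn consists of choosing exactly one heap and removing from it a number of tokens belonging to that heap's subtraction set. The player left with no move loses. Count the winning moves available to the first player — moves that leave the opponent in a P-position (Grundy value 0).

2

Heap A, S = {1, 3, 4, 9}:
n :  0  1  2  3  4  5  6  7  8  9 10 11 12 13
G :  0  1  0  1  2  3  2  0  1  4  3  2  0  1
G_A(13) = 1.
Heap B, S = {1, 2, 3}:
G(0) = 0
G(1) = mex{0} = 1
G(2) = mex{1,0} = 2
G(3) = mex{2,1,0} = 3
G(4) = mex{3,2,1} = 0
G(5) = mex{0,3,2} = 1
G(6) = mex{1,0,3} = 2
G(7) = mex{2,1,0} = 3
G(8) = mex{3,2,1} = 0
G(9) = mex{0,3,2} = 1
G(10) = mex{1,0,3} = 2
G(11) = mex{2,1,0} = 3
G(12) = mex{3,2,1} = 0
G(13) = mex{0,3,2} = 1
G(14) = mex{1,0,3} = 2
G(15) = mex{2,1,0} = 3
G(16) = mex{3,2,1} = 0
G(17) = mex{0,3,2} = 1
G(18) = mex{1,0,3} = 2
G(19) = mex{2,1,0} = 3
G_B(19) = 3.
Combined Grundy value = 1 ⊕ 3 = 2.
A winning move leaves total XOR = 0, i.e. changes one component's Grundy value g to g ⊕ X where X is the current total.
Heap A: need g' = 1⊕2 = 3. Options: 13−1→G=0, 13−3→G=3, 13−4→G=4, 13−9→G=2. Hits: 1.
Heap B: need g' = 3⊕2 = 1. Options: 19−1→G=2, 19−2→G=1, 19−3→G=0. Hits: 1.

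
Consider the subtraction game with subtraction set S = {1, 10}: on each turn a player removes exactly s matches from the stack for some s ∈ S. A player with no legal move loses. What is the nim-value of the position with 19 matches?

G(0) = 0
G(1) = mex{0} = 1
G(2) = mex{1} = 0
G(3) = mex{0} = 1
G(4) = mex{1} = 0
G(5) = mex{0} = 1
G(6) = mex{1} = 0
G(7) = mex{0} = 1
G(8) = mex{1} = 0
G(9) = mex{0} = 1
G(10) = mex{1,0} = 2
G(11) = mex{2,1} = 0
G(12) = mex{0,0} = 1
G(13) = mex{1,1} = 0
G(14) = mex{0,0} = 1
G(15) = mex{1,1} = 0
G(16) = mex{0,0} = 1
G(17) = mex{1,1} = 0
G(18) = mex{0,0} = 1
G(19) = mex{1,1} = 0

0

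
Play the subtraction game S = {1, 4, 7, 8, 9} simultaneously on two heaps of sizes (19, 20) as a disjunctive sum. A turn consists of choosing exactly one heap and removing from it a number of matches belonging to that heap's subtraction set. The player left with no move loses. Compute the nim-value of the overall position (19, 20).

All heaps use S = {1, 4, 7, 8, 9}:
G(0) = 0
G(1) = mex{0} = 1
G(2) = mex{1} = 0
G(3) = mex{0} = 1
G(4) = mex{1,0} = 2
G(5) = mex{2,1} = 0
G(6) = mex{0,0} = 1
G(7) = mex{1,1,0} = 2
G(8) = mex{2,2,1,0} = 3
G(9) = mex{3,0,0,1,0} = 2
G(10) = mex{2,1,1,0,1} = 3
G(11) = mex{3,2,2,1,0} = 4
G(12) = mex{4,3,0,2,1} = 5
G(13) = mex{5,2,1,0,2} = 3
G(14) = mex{3,3,2,1,0} = 4
G(15) = mex{4,4,3,2,1} = 0
G(16) = mex{0,5,2,3,2} = 1
G(17) = mex{1,3,3,2,3} = 0
G(18) = mex{0,4,4,3,2} = 1
G(19) = mex{1,0,5,4,3} = 2
G(20) = mex{2,1,3,5,4} = 0
Heap A: G(19) = 2.
Heap B: G(20) = 0.
Combined Grundy value = 2 ⊕ 0 = 2.

2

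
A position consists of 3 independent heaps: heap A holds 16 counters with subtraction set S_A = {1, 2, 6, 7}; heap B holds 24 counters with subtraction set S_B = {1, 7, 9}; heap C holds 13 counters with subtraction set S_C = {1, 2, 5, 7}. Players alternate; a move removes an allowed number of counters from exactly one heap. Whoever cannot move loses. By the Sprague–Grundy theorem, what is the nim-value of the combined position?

Heap A, S = {1, 2, 6, 7}:
G(0) = 0
G(1) = mex{0} = 1
G(2) = mex{1,0} = 2
G(3) = mex{2,1} = 0
G(4) = mex{0,2} = 1
G(5) = mex{1,0} = 2
G(6) = mex{2,1,0} = 3
G(7) = mex{3,2,1,0} = 4
G(8) = mex{4,3,2,1} = 0
G(9) = mex{0,4,0,2} = 1
G(10) = mex{1,0,1,0} = 2
G(11) = mex{2,1,2,1} = 0
G(12) = mex{0,2,3,2} = 1
G(13) = mex{1,0,4,3} = 2
G(14) = mex{2,1,0,4} = 3
G(15) = mex{3,2,1,0} = 4
G(16) = mex{4,3,2,1} = 0
G_A(16) = 0.
Heap B, S = {1, 7, 9}:
G(0) = 0
G(1) = mex{0} = 1
G(2) = mex{1} = 0
G(3) = mex{0} = 1
G(4) = mex{1} = 0
G(5) = mex{0} = 1
G(6) = mex{1} = 0
G(7) = mex{0,0} = 1
G(8) = mex{1,1} = 0
G(9) = mex{0,0,0} = 1
G(10) = mex{1,1,1} = 0
G(11) = mex{0,0,0} = 1
G(12) = mex{1,1,1} = 0
G(13) = mex{0,0,0} = 1
G(14) = mex{1,1,1} = 0
G(15) = mex{0,0,0} = 1
G(16) = mex{1,1,1} = 0
G(17) = mex{0,0,0} = 1
G(18) = mex{1,1,1} = 0
G(19) = mex{0,0,0} = 1
G(20) = mex{1,1,1} = 0
G(21) = mex{0,0,0} = 1
G(22) = mex{1,1,1} = 0
G(23) = mex{0,0,0} = 1
G(24) = mex{1,1,1} = 0
G_B(24) = 0.
Heap C, S = {1, 2, 5, 7}:
n :  0  1  2  3  4  5  6  7  8  9 10 11 12 13
G :  0  1  2  0  1  2  0  1  2  0  1  2  0  1
G_C(13) = 1.
Combined Grundy value = 0 ⊕ 0 ⊕ 1 = 1.

1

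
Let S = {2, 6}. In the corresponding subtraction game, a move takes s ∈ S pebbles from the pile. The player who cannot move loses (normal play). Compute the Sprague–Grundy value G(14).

1

G(0) = 0
G(1) = mex{} = 0
G(2) = mex{0} = 1
G(3) = mex{0} = 1
G(4) = mex{1} = 0
G(5) = mex{1} = 0
G(6) = mex{0,0} = 1
G(7) = mex{0,0} = 1
G(8) = mex{1,1} = 0
G(9) = mex{1,1} = 0
G(10) = mex{0,0} = 1
G(11) = mex{0,0} = 1
G(12) = mex{1,1} = 0
G(13) = mex{1,1} = 0
G(14) = mex{0,0} = 1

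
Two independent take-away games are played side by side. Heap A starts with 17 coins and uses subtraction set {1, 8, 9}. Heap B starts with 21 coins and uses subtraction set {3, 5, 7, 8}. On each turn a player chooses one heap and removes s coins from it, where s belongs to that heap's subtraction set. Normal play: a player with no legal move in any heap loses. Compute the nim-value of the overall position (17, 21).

Heap A, S = {1, 8, 9}:
G(0) = 0
G(1) = mex{0} = 1
G(2) = mex{1} = 0
G(3) = mex{0} = 1
G(4) = mex{1} = 0
G(5) = mex{0} = 1
G(6) = mex{1} = 0
G(7) = mex{0} = 1
G(8) = mex{1,0} = 2
G(9) = mex{2,1,0} = 3
G(10) = mex{3,0,1} = 2
G(11) = mex{2,1,0} = 3
G(12) = mex{3,0,1} = 2
G(13) = mex{2,1,0} = 3
G(14) = mex{3,0,1} = 2
G(15) = mex{2,1,0} = 3
G(16) = mex{3,2,1} = 0
G(17) = mex{0,3,2} = 1
G_A(17) = 1.
Heap B, S = {3, 5, 7, 8}:
G(0) = 0
G(1) = mex{} = 0
G(2) = mex{} = 0
G(3) = mex{0} = 1
G(4) = mex{0} = 1
G(5) = mex{0,0} = 1
G(6) = mex{1,0} = 2
G(7) = mex{1,0,0} = 2
G(8) = mex{1,1,0,0} = 2
G(9) = mex{2,1,0,0} = 3
G(10) = mex{2,1,1,0} = 3
G(11) = mex{2,2,1,1} = 0
G(12) = mex{3,2,1,1} = 0
G(13) = mex{3,2,2,1} = 0
G(14) = mex{0,3,2,2} = 1
G(15) = mex{0,3,2,2} = 1
G(16) = mex{0,0,3,2} = 1
G(17) = mex{1,0,3,3} = 2
G(18) = mex{1,0,0,3} = 2
G(19) = mex{1,1,0,0} = 2
G(20) = mex{2,1,0,0} = 3
G(21) = mex{2,1,1,0} = 3
G_B(21) = 3.
Combined Grundy value = 1 ⊕ 3 = 2.

2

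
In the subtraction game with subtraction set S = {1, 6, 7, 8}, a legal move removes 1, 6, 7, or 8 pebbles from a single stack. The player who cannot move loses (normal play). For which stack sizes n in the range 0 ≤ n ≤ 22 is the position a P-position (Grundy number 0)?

G(0) = 0
G(1) = mex{0} = 1
G(2) = mex{1} = 0
G(3) = mex{0} = 1
G(4) = mex{1} = 0
G(5) = mex{0} = 1
G(6) = mex{1,0} = 2
G(7) = mex{2,1,0} = 3
G(8) = mex{3,0,1,0} = 2
G(9) = mex{2,1,0,1} = 3
G(10) = mex{3,0,1,0} = 2
G(11) = mex{2,1,0,1} = 3
G(12) = mex{3,2,1,0} = 4
G(13) = mex{4,3,2,1} = 0
G(14) = mex{0,2,3,2} = 1
G(15) = mex{1,3,2,3} = 0
G(16) = mex{0,2,3,2} = 1
G(17) = mex{1,3,2,3} = 0
G(18) = mex{0,4,3,2} = 1
G(19) = mex{1,0,4,3} = 2
G(20) = mex{2,1,0,4} = 3
G(21) = mex{3,0,1,0} = 2
G(22) = mex{2,1,0,1} = 3
P-positions are exactly the n with G(n) = 0.

0, 2, 4, 13, 15, 17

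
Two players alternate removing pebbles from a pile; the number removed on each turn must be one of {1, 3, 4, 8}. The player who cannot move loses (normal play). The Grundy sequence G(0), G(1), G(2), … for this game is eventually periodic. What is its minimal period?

7

G(0) = 0
G(1) = mex{0} = 1
G(2) = mex{1} = 0
G(3) = mex{0,0} = 1
G(4) = mex{1,1,0} = 2
G(5) = mex{2,0,1} = 3
G(6) = mex{3,1,0} = 2
G(7) = mex{2,2,1} = 0
G(8) = mex{0,3,2,0} = 1
G(9) = mex{1,2,3,1} = 0
G(10) = mex{0,0,2,0} = 1
G(11) = mex{1,1,0,1} = 2
G(12) = mex{2,0,1,2} = 3
G(13) = mex{3,1,0,3} = 2
G(14) = mex{2,2,1,2} = 0
G(15) = mex{0,3,2,0} = 1
G(16) = mex{1,2,3,1} = 0
G(n+7) = G(n) holds for n = 0,…,7 (a full window of length max(S) = 8), so the sequence is purely periodic with period 7.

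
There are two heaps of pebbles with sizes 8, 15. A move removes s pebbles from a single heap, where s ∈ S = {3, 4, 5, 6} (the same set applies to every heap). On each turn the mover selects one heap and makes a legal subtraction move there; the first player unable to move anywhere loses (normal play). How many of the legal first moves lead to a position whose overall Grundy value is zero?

0

All heaps use S = {3, 4, 5, 6}:
n :  0  1  2  3  4  5  6  7  8  9 10 11 12 13 14 15
G :  0  0  0  1  1  1  2  2  2  0  0  0  1  1  1  2
Heap A: G(8) = 2.
Heap B: G(15) = 2.
Combined Grundy value = 2 ⊕ 2 = 0.
A winning move leaves total XOR = 0, i.e. changes one component's Grundy value g to g ⊕ X where X is the current total.
Heap A: target g' = 2⊕0 = 2, but every legal move changes the Grundy value (mex property), so 0 moves.
Heap B: target g' = 2⊕0 = 2, but every legal move changes the Grundy value (mex property), so 0 moves.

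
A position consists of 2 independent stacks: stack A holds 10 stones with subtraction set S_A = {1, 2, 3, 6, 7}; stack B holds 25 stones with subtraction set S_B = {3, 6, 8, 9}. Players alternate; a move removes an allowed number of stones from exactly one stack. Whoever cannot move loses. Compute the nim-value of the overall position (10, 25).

Stack A, S = {1, 2, 3, 6, 7}:
G(0) = 0
G(1) = mex{0} = 1
G(2) = mex{1,0} = 2
G(3) = mex{2,1,0} = 3
G(4) = mex{3,2,1} = 0
G(5) = mex{0,3,2} = 1
G(6) = mex{1,0,3,0} = 2
G(7) = mex{2,1,0,1,0} = 3
G(8) = mex{3,2,1,2,1} = 0
G(9) = mex{0,3,2,3,2} = 1
G(10) = mex{1,0,3,0,3} = 2
G_A(10) = 2.
Stack B, S = {3, 6, 8, 9}:
G(0) = 0
G(1) = mex{} = 0
G(2) = mex{} = 0
G(3) = mex{0} = 1
G(4) = mex{0} = 1
G(5) = mex{0} = 1
G(6) = mex{1,0} = 2
G(7) = mex{1,0} = 2
G(8) = mex{1,0,0} = 2
G(9) = mex{2,1,0,0} = 3
G(10) = mex{2,1,0,0} = 3
G(11) = mex{2,1,1,0} = 3
G(12) = mex{3,2,1,1} = 0
G(13) = mex{3,2,1,1} = 0
G(14) = mex{3,2,2,1} = 0
G(15) = mex{0,3,2,2} = 1
G(16) = mex{0,3,2,2} = 1
G(17) = mex{0,3,3,2} = 1
G(18) = mex{1,0,3,3} = 2
G(19) = mex{1,0,3,3} = 2
G(20) = mex{1,0,0,3} = 2
G(21) = mex{2,1,0,0} = 3
G(22) = mex{2,1,0,0} = 3
G(23) = mex{2,1,1,0} = 3
G(24) = mex{3,2,1,1} = 0
G(25) = mex{3,2,1,1} = 0
G_B(25) = 0.
Combined Grundy value = 2 ⊕ 0 = 2.

2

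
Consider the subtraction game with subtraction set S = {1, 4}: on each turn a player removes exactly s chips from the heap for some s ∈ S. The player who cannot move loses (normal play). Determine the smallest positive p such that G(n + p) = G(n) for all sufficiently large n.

5

G(0) = 0
G(1) = mex{0} = 1
G(2) = mex{1} = 0
G(3) = mex{0} = 1
G(4) = mex{1,0} = 2
G(5) = mex{2,1} = 0
G(6) = mex{0,0} = 1
G(7) = mex{1,1} = 0
G(8) = mex{0,2} = 1
G(9) = mex{1,0} = 2
G(10) = mex{2,1} = 0
G(11) = mex{0,0} = 1
G(12) = mex{1,1} = 0
G(13) = mex{0,2} = 1
G(14) = mex{1,0} = 2
G(n+5) = G(n) holds for n = 0,…,3 (a full window of length max(S) = 4), so the sequence is purely periodic with period 5.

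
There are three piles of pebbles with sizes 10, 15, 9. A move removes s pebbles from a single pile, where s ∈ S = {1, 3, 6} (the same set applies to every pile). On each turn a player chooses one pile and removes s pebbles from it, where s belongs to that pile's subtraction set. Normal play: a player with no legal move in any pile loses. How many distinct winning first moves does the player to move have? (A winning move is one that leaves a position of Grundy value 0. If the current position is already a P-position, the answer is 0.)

All piles use S = {1, 3, 6}:
G(0) = 0
G(1) = mex{0} = 1
G(2) = mex{1} = 0
G(3) = mex{0,0} = 1
G(4) = mex{1,1} = 0
G(5) = mex{0,0} = 1
G(6) = mex{1,1,0} = 2
G(7) = mex{2,0,1} = 3
G(8) = mex{3,1,0} = 2
G(9) = mex{2,2,1} = 0
G(10) = mex{0,3,0} = 1
G(11) = mex{1,2,1} = 0
G(12) = mex{0,0,2} = 1
G(13) = mex{1,1,3} = 0
G(14) = mex{0,0,2} = 1
G(15) = mex{1,1,0} = 2
Pile A: G(10) = 1.
Pile B: G(15) = 2.
Pile C: G(9) = 0.
Combined Grundy value = 1 ⊕ 2 ⊕ 0 = 3.
A winning move leaves total XOR = 0, i.e. changes one component's Grundy value g to g ⊕ X where X is the current total.
Pile A: need g' = 1⊕3 = 2. Options: 10−1→G=0, 10−3→G=3, 10−6→G=0. Hits: 0.
Pile B: need g' = 2⊕3 = 1. Options: 15−1→G=1, 15−3→G=1, 15−6→G=0. Hits: 2.
Pile C: need g' = 0⊕3 = 3. Options: 9−1→G=2, 9−3→G=2, 9−6→G=1. Hits: 0.

2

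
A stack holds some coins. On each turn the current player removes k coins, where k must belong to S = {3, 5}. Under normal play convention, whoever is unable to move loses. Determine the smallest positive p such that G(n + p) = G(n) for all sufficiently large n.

n :  0  1  2  3  4  5  6  7  8  9 10 11 12 13 14 15 16 17
G :  0  0  0  1  1  1  2  2  0  0  0  1  1  1  2  2  0  0
G(n+8) = G(n) holds for n = 0,…,4 (a full window of length max(S) = 5), so the sequence is purely periodic with period 8.

8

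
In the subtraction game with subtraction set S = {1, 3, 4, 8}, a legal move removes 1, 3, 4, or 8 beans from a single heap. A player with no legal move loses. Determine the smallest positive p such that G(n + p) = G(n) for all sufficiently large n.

7

n :  0  1  2  3  4  5  6  7  8  9 10 11 12 13 14 15 16
G :  0  1  0  1  2  3  2  0  1  0  1  2  3  2  0  1  0
G(n+7) = G(n) holds for n = 0,…,7 (a full window of length max(S) = 8), so the sequence is purely periodic with period 7.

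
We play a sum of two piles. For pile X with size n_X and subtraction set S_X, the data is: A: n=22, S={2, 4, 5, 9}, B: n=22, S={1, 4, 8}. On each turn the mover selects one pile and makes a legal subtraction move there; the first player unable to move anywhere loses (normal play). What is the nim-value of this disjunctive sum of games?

3

Pile A, S = {2, 4, 5, 9}:
n :  0  1  2  3  4  5  6  7  8  9 10 11 12 13 14 15 16 17 18 19 20 21 22
G :  0  0  1  1  2  2  3  0  0  1  1  2  2  3  0  0  1  1  2  2  3  0  0
G_A(22) = 0.
Pile B, S = {1, 4, 8}:
G(0) = 0
G(1) = mex{0} = 1
G(2) = mex{1} = 0
G(3) = mex{0} = 1
G(4) = mex{1,0} = 2
G(5) = mex{2,1} = 0
G(6) = mex{0,0} = 1
G(7) = mex{1,1} = 0
G(8) = mex{0,2,0} = 1
G(9) = mex{1,0,1} = 2
G(10) = mex{2,1,0} = 3
G(11) = mex{3,0,1} = 2
G(12) = mex{2,1,2} = 0
G(13) = mex{0,2,0} = 1
G(14) = mex{1,3,1} = 0
G(15) = mex{0,2,0} = 1
G(16) = mex{1,0,1} = 2
G(17) = mex{2,1,2} = 0
G(18) = mex{0,0,3} = 1
G(19) = mex{1,1,2} = 0
G(20) = mex{0,2,0} = 1
G(21) = mex{1,0,1} = 2
G(22) = mex{2,1,0} = 3
G_B(22) = 3.
Combined Grundy value = 0 ⊕ 3 = 3.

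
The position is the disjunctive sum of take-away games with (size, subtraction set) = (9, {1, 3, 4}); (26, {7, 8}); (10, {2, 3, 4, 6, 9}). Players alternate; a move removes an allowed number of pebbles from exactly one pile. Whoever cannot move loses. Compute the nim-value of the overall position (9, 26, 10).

Pile A, S = {1, 3, 4}:
G(0) = 0
G(1) = mex{0} = 1
G(2) = mex{1} = 0
G(3) = mex{0,0} = 1
G(4) = mex{1,1,0} = 2
G(5) = mex{2,0,1} = 3
G(6) = mex{3,1,0} = 2
G(7) = mex{2,2,1} = 0
G(8) = mex{0,3,2} = 1
G(9) = mex{1,2,3} = 0
G_A(9) = 0.
Pile B, S = {7, 8}:
n :  0  1  2  3  4  5  6  7  8  9 10 11 12 13 14 15 16 17 18 19 20 21 22 23 24 25 26
G :  0  0  0  0  0  0  0  1  1  1  1  1  1  1  2  0  0  0  0  0  0  0  1  1  1  1  1
G_B(26) = 1.
Pile C, S = {2, 3, 4, 6, 9}:
n :  0  1  2  3  4  5  6  7  8  9 10
G :  0  0  1  1  2  2  3  3  0  4  1
G_C(10) = 1.
Combined Grundy value = 0 ⊕ 1 ⊕ 1 = 0.

0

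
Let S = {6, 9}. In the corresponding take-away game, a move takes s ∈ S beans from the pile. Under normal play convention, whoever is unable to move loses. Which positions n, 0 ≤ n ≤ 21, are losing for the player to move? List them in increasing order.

0, 1, 2, 3, 4, 5, 15, 16, 17, 18, 19, 20

G(0) = 0
G(1) = mex{} = 0
G(2) = mex{} = 0
G(3) = mex{} = 0
G(4) = mex{} = 0
G(5) = mex{} = 0
G(6) = mex{0} = 1
G(7) = mex{0} = 1
G(8) = mex{0} = 1
G(9) = mex{0,0} = 1
G(10) = mex{0,0} = 1
G(11) = mex{0,0} = 1
G(12) = mex{1,0} = 2
G(13) = mex{1,0} = 2
G(14) = mex{1,0} = 2
G(15) = mex{1,1} = 0
G(16) = mex{1,1} = 0
G(17) = mex{1,1} = 0
G(18) = mex{2,1} = 0
G(19) = mex{2,1} = 0
G(20) = mex{2,1} = 0
G(21) = mex{0,2} = 1
P-positions are exactly the n with G(n) = 0.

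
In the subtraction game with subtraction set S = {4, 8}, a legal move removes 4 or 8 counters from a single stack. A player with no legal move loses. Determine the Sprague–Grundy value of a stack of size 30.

1

G(0) = 0
G(1) = mex{} = 0
G(2) = mex{} = 0
G(3) = mex{} = 0
G(4) = mex{0} = 1
G(5) = mex{0} = 1
G(6) = mex{0} = 1
G(7) = mex{0} = 1
G(8) = mex{1,0} = 2
G(9) = mex{1,0} = 2
G(10) = mex{1,0} = 2
G(11) = mex{1,0} = 2
G(12) = mex{2,1} = 0
G(13) = mex{2,1} = 0
G(14) = mex{2,1} = 0
G(15) = mex{2,1} = 0
G(16) = mex{0,2} = 1
G(17) = mex{0,2} = 1
G(18) = mex{0,2} = 1
G(19) = mex{0,2} = 1
G(20) = mex{1,0} = 2
G(21) = mex{1,0} = 2
G(22) = mex{1,0} = 2
G(23) = mex{1,0} = 2
G(24) = mex{2,1} = 0
G(25) = mex{2,1} = 0
G(26) = mex{2,1} = 0
G(27) = mex{2,1} = 0
G(28) = mex{0,2} = 1
G(29) = mex{0,2} = 1
G(30) = mex{0,2} = 1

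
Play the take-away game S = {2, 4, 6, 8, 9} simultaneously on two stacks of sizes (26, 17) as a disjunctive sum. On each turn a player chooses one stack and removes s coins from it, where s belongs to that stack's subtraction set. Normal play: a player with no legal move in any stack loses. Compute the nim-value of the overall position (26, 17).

All stacks use S = {2, 4, 6, 8, 9}:
G(0) = 0
G(1) = mex{} = 0
G(2) = mex{0} = 1
G(3) = mex{0} = 1
G(4) = mex{1,0} = 2
G(5) = mex{1,0} = 2
G(6) = mex{2,1,0} = 3
G(7) = mex{2,1,0} = 3
G(8) = mex{3,2,1,0} = 4
G(9) = mex{3,2,1,0,0} = 4
G(10) = mex{4,3,2,1,0} = 5
G(11) = mex{4,3,2,1,1} = 0
G(12) = mex{5,4,3,2,1} = 0
G(13) = mex{0,4,3,2,2} = 1
G(14) = mex{0,5,4,3,2} = 1
G(15) = mex{1,0,4,3,3} = 2
G(16) = mex{1,0,5,4,3} = 2
G(17) = mex{2,1,0,4,4} = 3
G(18) = mex{2,1,0,5,4} = 3
G(19) = mex{3,2,1,0,5} = 4
G(20) = mex{3,2,1,0,0} = 4
G(21) = mex{4,3,2,1,0} = 5
G(22) = mex{4,3,2,1,1} = 0
G(23) = mex{5,4,3,2,1} = 0
G(24) = mex{0,4,3,2,2} = 1
G(25) = mex{0,5,4,3,2} = 1
G(26) = mex{1,0,4,3,3} = 2
Stack A: G(26) = 2.
Stack B: G(17) = 3.
Combined Grundy value = 2 ⊕ 3 = 1.

1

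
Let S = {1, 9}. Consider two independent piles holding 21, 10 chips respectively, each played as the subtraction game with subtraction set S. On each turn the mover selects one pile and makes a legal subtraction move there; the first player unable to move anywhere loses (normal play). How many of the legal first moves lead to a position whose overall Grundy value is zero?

All piles use S = {1, 9}:
G(0) = 0
G(1) = mex{0} = 1
G(2) = mex{1} = 0
G(3) = mex{0} = 1
G(4) = mex{1} = 0
G(5) = mex{0} = 1
G(6) = mex{1} = 0
G(7) = mex{0} = 1
G(8) = mex{1} = 0
G(9) = mex{0,0} = 1
G(10) = mex{1,1} = 0
G(11) = mex{0,0} = 1
G(12) = mex{1,1} = 0
G(13) = mex{0,0} = 1
G(14) = mex{1,1} = 0
G(15) = mex{0,0} = 1
G(16) = mex{1,1} = 0
G(17) = mex{0,0} = 1
G(18) = mex{1,1} = 0
G(19) = mex{0,0} = 1
G(20) = mex{1,1} = 0
G(21) = mex{0,0} = 1
Pile A: G(21) = 1.
Pile B: G(10) = 0.
Combined Grundy value = 1 ⊕ 0 = 1.
A winning move leaves total XOR = 0, i.e. changes one component's Grundy value g to g ⊕ X where X is the current total.
Pile A: need g' = 1⊕1 = 0. Options: 21−1→G=0, 21−9→G=0. Hits: 2.
Pile B: need g' = 0⊕1 = 1. Options: 10−1→G=1, 10−9→G=1. Hits: 2.

4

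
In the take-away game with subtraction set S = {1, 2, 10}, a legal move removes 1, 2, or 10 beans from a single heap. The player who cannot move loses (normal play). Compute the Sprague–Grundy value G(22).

1

G(0) = 0
G(1) = mex{0} = 1
G(2) = mex{1,0} = 2
G(3) = mex{2,1} = 0
G(4) = mex{0,2} = 1
G(5) = mex{1,0} = 2
G(6) = mex{2,1} = 0
G(7) = mex{0,2} = 1
G(8) = mex{1,0} = 2
G(9) = mex{2,1} = 0
G(10) = mex{0,2,0} = 1
G(11) = mex{1,0,1} = 2
G(12) = mex{2,1,2} = 0
G(13) = mex{0,2,0} = 1
G(14) = mex{1,0,1} = 2
G(15) = mex{2,1,2} = 0
G(16) = mex{0,2,0} = 1
G(17) = mex{1,0,1} = 2
G(18) = mex{2,1,2} = 0
G(19) = mex{0,2,0} = 1
G(20) = mex{1,0,1} = 2
G(21) = mex{2,1,2} = 0
G(22) = mex{0,2,0} = 1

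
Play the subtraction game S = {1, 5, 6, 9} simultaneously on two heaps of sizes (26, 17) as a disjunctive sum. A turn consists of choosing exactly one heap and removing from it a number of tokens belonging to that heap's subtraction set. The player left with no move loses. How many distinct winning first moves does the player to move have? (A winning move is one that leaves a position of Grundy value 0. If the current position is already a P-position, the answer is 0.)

All heaps use S = {1, 5, 6, 9}:
n :  0  1  2  3  4  5  6  7  8  9 10 11 12 13 14 15 16 17 18 19 20 21 22 23 24 25 26
G :  0  1  0  1  0  1  2  3  2  3  2  3  0  1  0  1  0  1  2  3  2  3  2  3  0  1  0
Heap A: G(26) = 0.
Heap B: G(17) = 1.
Combined Grundy value = 0 ⊕ 1 = 1.
A winning move leaves total XOR = 0, i.e. changes one component's Grundy value g to g ⊕ X where X is the current total.
Heap A: need g' = 0⊕1 = 1. Options: 26−1→G=1, 26−5→G=3, 26−6→G=2, 26−9→G=1. Hits: 2.
Heap B: need g' = 1⊕1 = 0. Options: 17−1→G=0, 17−5→G=0, 17−6→G=3, 17−9→G=2. Hits: 2.

4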